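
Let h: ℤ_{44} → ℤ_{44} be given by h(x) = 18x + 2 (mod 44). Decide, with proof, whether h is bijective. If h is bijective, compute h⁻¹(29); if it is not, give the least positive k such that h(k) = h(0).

22

We have gcd(18, 44) = 2 > 1. Taking a = 0 and b = 22: h(0) = 2 and h(22) = 18·22 + 2 = 398 ≡ 2 (mod 44).
So h(0) = h(22) while 0 ≠ 22, so h is not injective, hence not bijective.
Since h is not bijective, we find the least positive k with h(k) = h(0): this means 18k ≡ 0 (mod 44), i.e. 44 ∣ 18k. Since gcd(18, 44) = 2, dividing through by 2 this holds exactly when 22 ∣ 9k, and as gcd(9, 22) = 1, exactly when 22 ∣ k.
The smallest positive such k is 22.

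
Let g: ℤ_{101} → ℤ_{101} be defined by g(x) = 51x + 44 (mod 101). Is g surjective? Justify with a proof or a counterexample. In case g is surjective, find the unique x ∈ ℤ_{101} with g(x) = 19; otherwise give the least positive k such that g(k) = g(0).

51

By definition, g is surjective if every y in the codomain equals g(x) for some x in the domain.
Since gcd(51, 101) = 1, 51 is invertible modulo 101. Euclid's algorithm: 101 = 1·51 + 50, 51 = 1·50 + 1; back-substituting gives 1 = 2·51 − 1·101, so 51⁻¹ ≡ 2 (mod 101).
For any y ∈ ℤ_{101}, x = 2(y − 44) mod 101 satisfies g(x) = 51·2(y − 44) + 44 ≡ y (since 51·2 ≡ 1 mod 101). So every y has a preimage.
Thus g is surjective.
Since g is surjective, we compute g⁻¹(19): solve 51x + 44 ≡ 19 (mod 101), i.e. 51x ≡ 76 (mod 101).
Multiplying by 51⁻¹ = 2 gives x ≡ 2·76 = 152 = 1·101 + 51 ≡ 51 (mod 101).
Check: g(51) = 51·51 + 44 = 2645 = 26·101 + 19 ≡ 19 (mod 101).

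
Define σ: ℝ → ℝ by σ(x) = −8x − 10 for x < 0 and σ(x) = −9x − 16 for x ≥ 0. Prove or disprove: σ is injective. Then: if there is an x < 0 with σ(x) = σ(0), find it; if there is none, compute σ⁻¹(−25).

1

Both pieces are strictly decreasing (slopes −8 and −9), so each is injective on its own interval.
The left piece maps (−∞, 0) onto (−10, ∞); the right piece maps [0, ∞) onto (−∞, −16].
These images are disjoint, so no value is attained by both pieces. Hence σ is injective.
Because the two images are disjoint, no x < 0 has σ(x) = σ(0), so we compute σ⁻¹(−25): −25 lies in (−∞, −16], so solve −9x − 16 = −25: x = (−25 + 16)/(−9) = 1.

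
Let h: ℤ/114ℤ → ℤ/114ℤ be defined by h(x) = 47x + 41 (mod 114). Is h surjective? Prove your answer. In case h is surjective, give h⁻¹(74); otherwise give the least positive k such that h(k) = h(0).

105

By definition, surjectivity means every element of the codomain has a preimage under h.
Since gcd(47, 114) = 1, 47 is invertible modulo 114. Euclid's algorithm: 114 = 2·47 + 20, 47 = 2·20 + 7, 20 = 2·7 + 6, 7 = 1·6 + 1; back-substituting gives 1 = 17·47 − 7·114, so 47⁻¹ ≡ 17 (mod 114).
Then y ↦ 17(y − 41) is a two-sided inverse to h, so every y ∈ ℤ/114ℤ has a preimage.
Thus h is surjective.
Since h is surjective, we compute h⁻¹(74): solve 47x + 41 ≡ 74 (mod 114), i.e. 47x ≡ 33 (mod 114).
Multiplying by 47⁻¹ = 17 gives x ≡ 17·33 = 561 = 4·114 + 105 ≡ 105 (mod 114).
Check: h(105) = 47·105 + 41 = 4976 = 43·114 + 74 ≡ 74 (mod 114).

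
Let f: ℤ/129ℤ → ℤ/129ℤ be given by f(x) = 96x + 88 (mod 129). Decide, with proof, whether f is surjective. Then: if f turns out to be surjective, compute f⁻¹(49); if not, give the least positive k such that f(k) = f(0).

Since gcd(96, 129) = 3, we have 96x ≡ 0 (mod 3) for all x, so f(x) ≡ 1 (mod 3).
But 0 ≢ 1 (mod 3), so 0 ∈ ℤ/129ℤ has no preimage. Thus f is not surjective.
Since f is not surjective, we find the least positive k with f(k) = f(0): this means 96k ≡ 0 (mod 129), i.e. 129 ∣ 96k. Since gcd(96, 129) = 3, dividing through by 3 this holds exactly when 43 ∣ 32k, and as gcd(32, 43) = 1, exactly when 43 ∣ k.
The smallest positive such k is 43.

43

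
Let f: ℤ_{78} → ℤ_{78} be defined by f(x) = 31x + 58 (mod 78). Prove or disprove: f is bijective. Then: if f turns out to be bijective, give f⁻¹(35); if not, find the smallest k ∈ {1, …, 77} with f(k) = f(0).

Suppose f(x_1) = f(x_2) in ℤ_{78}. Then 31x_1 + 58 ≡ 31x_2 + 58 (mod 78), therefore 31(x_1 − x_2) ≡ 0 (mod 78).
Since gcd(31, 78) = 1, 31 is invertible modulo 78, so x_1 − x_2 ≡ 0 (mod 78), i.e. x_1 = x_2.
We now compute 31⁻¹ mod 78 explicitly. Euclid's algorithm: 78 = 2·31 + 16, 31 = 1·16 + 15, 16 = 1·15 + 1; back-substituting gives 1 = 73·31 − 29·78, so 31⁻¹ ≡ 73 (mod 78).
For any y ∈ ℤ_{78}, x = 73(y − 58) mod 78 satisfies f(x) = 31·73(y − 58) + 58 ≡ y (since 31·73 ≡ 1 mod 78). So every y has a preimage.
Hence f is bijective.
Since f is bijective, we compute f⁻¹(35): solve 31x + 58 ≡ 35 (mod 78), i.e. 31x ≡ 55 (mod 78).
Multiplying by 31⁻¹ = 73 gives x ≡ 73·55 = 4015 = 51·78 + 37 ≡ 37 (mod 78).
Check: f(37) = 31·37 + 58 = 1205 = 15·78 + 35 ≡ 35 (mod 78).

37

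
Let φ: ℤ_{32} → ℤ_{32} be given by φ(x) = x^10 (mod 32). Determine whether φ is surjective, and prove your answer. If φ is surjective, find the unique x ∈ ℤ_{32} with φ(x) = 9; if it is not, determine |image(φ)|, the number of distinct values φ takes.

φ(0) = 0^10 = 0.
φ(2): Repeated squaring mod 32: 2^1 ≡ 2, 2^2 ≡ 2² = 4, 2^4 ≡ 4² = 16, 2^8 ≡ 16² = 256 ≡ 0. Since 10 = 8 + 2, 2^10 ≡ 0·4: 0·4 = 0. So 2^10 ≡ 0 (mod 32).
So φ(0) = φ(2) = 0 while 0 ≠ 2, thus φ is not injective.
A non-injective map from the 32-element set ℤ_{32} to itself takes at most 31 distinct values, so it cannot be surjective. Therefore φ is not surjective.
Since φ is not surjective, we determine |image(φ)|. Computing x^10 mod 32 for each x (by repeated squaring, reducing mod 32 at every step), the values φ(0), φ(1), …, φ(31) are: 0, 1, 0, 9, 0, 25, 0, 17, 0, 17, 0, 25, 0, 9, 0, 1, 0, 1, 0, 9, 0, 25, 0, 17, 0, 17, 0, 25, 0, 9, 0, 1.
The distinct values are {0, 1, 9, 17, 25}; there are 5 of them.

5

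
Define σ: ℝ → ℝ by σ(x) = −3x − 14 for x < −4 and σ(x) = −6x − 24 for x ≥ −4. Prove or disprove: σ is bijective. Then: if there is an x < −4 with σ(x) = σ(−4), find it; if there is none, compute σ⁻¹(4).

-14/3

Both pieces are strictly decreasing (slopes −3 and −6), so each is injective on its own interval.
The left piece maps (−∞, −4) onto (−2, ∞); the right piece maps [−4, ∞) onto (−∞, 0].
These images overlap. In particular σ(−4) = 0 (right piece), and solving −3x − 14 = 0 on the left piece gives x = −14/3 < −4.
So σ(−14/3) = σ(−4) with −14/3 ≠ −4, and σ is not injective, hence not bijective. This x = −14/3 is the requested value below −4.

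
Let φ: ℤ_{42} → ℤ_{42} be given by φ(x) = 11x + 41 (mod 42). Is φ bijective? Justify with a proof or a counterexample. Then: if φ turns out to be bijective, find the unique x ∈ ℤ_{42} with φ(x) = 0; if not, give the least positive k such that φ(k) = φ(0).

Suppose φ(x_1) = φ(x_2) in ℤ_{42}. Then 11x_1 + 41 ≡ 11x_2 + 41 (mod 42), hence 11(x_1 − x_2) ≡ 0 (mod 42).
Since gcd(11, 42) = 1, 11 is invertible modulo 42, hence x_1 − x_2 ≡ 0 (mod 42), i.e. x_1 = x_2.
We now compute 11⁻¹ mod 42 explicitly. Euclid's algorithm: 42 = 3·11 + 9, 11 = 1·9 + 2, 9 = 4·2 + 1; back-substituting gives 1 = 23·11 − 6·42, so 11⁻¹ ≡ 23 (mod 42).
For any y ∈ ℤ_{42}, x = 23(y − 41) mod 42 satisfies φ(x) = 11·23(y − 41) + 41 ≡ y (since 11·23 ≡ 1 mod 42). So every y has a preimage.
Therefore φ is bijective.
Since φ is bijective, we find φ⁻¹(0): we need 11x ≡ 0 − 41 ≡ 1 (mod 42). Using 11⁻¹ = 23: x ≡ 23·1 = 23, so x = 23.
Check: φ(23) = 11·23 + 41 = 294 = 7·42 + 0 ≡ 0 (mod 42).

23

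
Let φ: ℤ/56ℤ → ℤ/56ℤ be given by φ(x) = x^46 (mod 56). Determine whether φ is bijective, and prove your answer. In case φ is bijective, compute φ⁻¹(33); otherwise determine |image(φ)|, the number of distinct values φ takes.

8

φ(6): Repeated squaring mod 56: 6^1 ≡ 6, 6^2 ≡ 6² = 36, 6^4 ≡ 36² = 1296 ≡ 8, 6^8 ≡ 8² = 64 ≡ 8, 6^16 ≡ 8² = 64 ≡ 8, 6^32 ≡ 8² = 64 ≡ 8. Since 46 = 32 + 8 + 4 + 2, 6^46 ≡ 8·8·8·36: 8·8 = 64 ≡ 8, then 8·8 = 64 ≡ 8, then 8·36 = 288 ≡ 8. So 6^46 ≡ 8 (mod 56).
φ(8): Repeated squaring mod 56: 8^1 ≡ 8, 8^2 ≡ 8² = 64 ≡ 8, 8^4 ≡ 8² = 64 ≡ 8, 8^8 ≡ 8² = 64 ≡ 8, 8^16 ≡ 8² = 64 ≡ 8, 8^32 ≡ 8² = 64 ≡ 8. Since 46 = 32 + 8 + 4 + 2, 8^46 ≡ 8·8·8·8: 8·8 = 64 ≡ 8, then 8·8 = 64 ≡ 8, then 8·8 = 64 ≡ 8. So 8^46 ≡ 8 (mod 56).
So φ(6) = φ(8) = 8 while 6 ≠ 8, so φ is not injective, hence not bijective.
Since φ is not bijective, we determine |image(φ)|. Computing x^46 mod 56 for each x (by repeated squaring, reducing mod 56 at every step), the values φ(0), φ(1), …, φ(55) are: 0, 1, 16, 25, 32, 9, 8, 49, 8, 9, 32, 25, 16, 1, 0, 1, 16, 25, 32, 9, 8, 49, 8, 9, 32, 25, 16, 1, 0, 1, 16, 25, 32, 9, 8, 49, 8, 9, 32, 25, 16, 1, 0, 1, 16, 25, 32, 9, 8, 49, 8, 9, 32, 25, 16, 1.
The distinct values are {0, 1, 8, 9, 16, 25, 32, 49}; there are 8 of them.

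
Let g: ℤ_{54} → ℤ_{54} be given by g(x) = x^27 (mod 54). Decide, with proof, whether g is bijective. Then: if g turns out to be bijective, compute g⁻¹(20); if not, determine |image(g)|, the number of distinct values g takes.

g(0) = 0^27 = 0.
g(6): Repeated squaring mod 54: 6^1 ≡ 6, 6^2 ≡ 6² = 36, 6^4 ≡ 36² = 1296 ≡ 0, 6^8 ≡ 0² = 0, 6^16 ≡ 0² = 0. Since 27 = 16 + 8 + 2 + 1, 6^27 ≡ 0·0·36·6: 0·0 = 0, then 0·36 = 0, then 0·6 = 0. So 6^27 ≡ 0 (mod 54).
So g(0) = g(6) = 0 while 0 ≠ 6, thus g is not injective, hence not bijective.
Since g is not bijective, we determine |image(g)|. Computing x^27 mod 54 for each x (by repeated squaring, reducing mod 54 at every step), the values g(0), g(1), …, g(53) are: 0, 1, 26, 27, 28, 53, 0, 1, 26, 27, 28, 53, 0, 1, 26, 27, 28, 53, 0, 1, 26, 27, 28, 53, 0, 1, 26, 27, 28, 53, 0, 1, 26, 27, 28, 53, 0, 1, 26, 27, 28, 53, 0, 1, 26, 27, 28, 53, 0, 1, 26, 27, 28, 53.
The distinct values are {0, 1, 26, 27, 28, 53}; there are 6 of them.

6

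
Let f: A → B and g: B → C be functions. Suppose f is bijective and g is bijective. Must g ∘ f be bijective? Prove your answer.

Injectivity: if g(f(x_1)) = g(f(x_2)) then f(x_1) = f(x_2) (g injective) so x_1 = x_2 (f injective).
Surjectivity: for c ∈ C pick b with g(b) = c, then a with f(a) = b; then (g ∘ f)(a) = c.
Hence g ∘ f is bijective.

bijective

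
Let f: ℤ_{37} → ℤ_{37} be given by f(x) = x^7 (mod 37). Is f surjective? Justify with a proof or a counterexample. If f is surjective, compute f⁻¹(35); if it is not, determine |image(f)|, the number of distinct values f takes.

15

Since 37 is prime, the nonzero elements of ℤ_{37} form a cyclic group of order 36.
As gcd(7, 36) = 1, raising to the 7th power is a bijection on this group: if a^7 ≡ b^7 then (ab^{−1})^7 = 1, and the only element of order dividing gcd(7, 36) = 1 is 1, so a = b.
With f(0) = 0 this makes f injective on all of ℤ_{37}, hence bijective (finite equal-size domain and codomain). In particular f is surjective.
Since f is surjective, we find the preimage of 35. The inverse of x ↦ x^7 on (ℤ_{37})^× is x ↦ x^31, because 7·31 = 217 = 6·36 + 1 ≡ 1 (mod 36) and x^{36} = 1 for x ≠ 0 (Fermat). So f⁻¹(35) = 35^31 mod 37.
Repeated squaring mod 37: 35^1 ≡ 35, 35^2 ≡ 35² = 1225 ≡ 4, 35^4 ≡ 4² = 16, 35^8 ≡ 16² = 256 ≡ 34, 35^16 ≡ 34² = 1156 ≡ 9. Since 31 = 16 + 8 + 4 + 2 + 1, 35^31 ≡ 9·34·16·4·35: 9·34 = 306 ≡ 10, then 10·16 = 160 ≡ 12, then 12·4 = 48 ≡ 11, then 11·35 = 385 ≡ 15. So 35^31 ≡ 15 (mod 37).
Hence f⁻¹(35) = 15.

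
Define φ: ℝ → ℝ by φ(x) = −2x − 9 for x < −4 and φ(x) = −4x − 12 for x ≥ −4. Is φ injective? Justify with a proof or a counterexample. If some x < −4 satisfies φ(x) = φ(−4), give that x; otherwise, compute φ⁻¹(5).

-13/2

Both pieces are strictly decreasing (slopes −2 and −4), so each is injective on its own interval.
The left piece maps (−∞, −4) onto (−1, ∞); the right piece maps [−4, ∞) onto (−∞, 4].
These images overlap. In particular φ(−4) = 4 (right piece), and solving −2x − 9 = 4 on the left piece gives x = −13/2 < −4.
So φ(−13/2) = φ(−4) with −13/2 ≠ −4, and φ is not injective. This x = −13/2 is the requested value below −4.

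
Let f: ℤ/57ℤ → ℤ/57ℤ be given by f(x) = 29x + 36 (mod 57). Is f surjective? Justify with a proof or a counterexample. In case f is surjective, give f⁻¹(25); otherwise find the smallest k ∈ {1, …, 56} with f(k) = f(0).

Recall that f is surjective if every y in the codomain equals f(x) for some x in the domain.
Since gcd(29, 57) = 1, 29 is invertible modulo 57. Euclid's algorithm: 57 = 1·29 + 28, 29 = 1·28 + 1; back-substituting gives 1 = 2·29 − 1·57, so 29⁻¹ ≡ 2 (mod 57).
Then y ↦ 2(y − 36) is a two-sided inverse to f, so every y ∈ ℤ/57ℤ has a preimage.
So f is surjective.
Since f is surjective, we find f⁻¹(25): we need 29x ≡ 25 − 36 ≡ 46 (mod 57). Using 29⁻¹ = 2: x ≡ 2·46 = 92 = 1·57 + 35, so x = 35.
Check: f(35) = 29·35 + 36 = 1051 = 18·57 + 25 ≡ 25 (mod 57).

35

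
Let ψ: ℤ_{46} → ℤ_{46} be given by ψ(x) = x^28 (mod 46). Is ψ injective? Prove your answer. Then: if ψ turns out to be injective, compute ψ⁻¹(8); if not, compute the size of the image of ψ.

ψ(22): Repeated squaring mod 46: 22^1 ≡ 22, 22^2 ≡ 22² = 484 ≡ 24, 22^4 ≡ 24² = 576 ≡ 24, 22^8 ≡ 24² = 576 ≡ 24, 22^16 ≡ 24² = 576 ≡ 24. Since 28 = 16 + 8 + 4, 22^28 ≡ 24·24·24: 24·24 = 576 ≡ 24, then 24·24 = 576 ≡ 24. So 22^28 ≡ 24 (mod 46).
ψ(24): Repeated squaring mod 46: 24^1 ≡ 24, 24^2 ≡ 24² = 576 ≡ 24, 24^4 ≡ 24² = 576 ≡ 24, 24^8 ≡ 24² = 576 ≡ 24, 24^16 ≡ 24² = 576 ≡ 24. Since 28 = 16 + 8 + 4, 24^28 ≡ 24·24·24: 24·24 = 576 ≡ 24, then 24·24 = 576 ≡ 24. So 24^28 ≡ 24 (mod 46).
So ψ(22) = ψ(24) = 24 while 22 ≠ 24, thus ψ is not injective.
Since ψ is not injective, we determine |image(ψ)|. Computing x^28 mod 46 for each x (by repeated squaring, reducing mod 46 at every step), the values ψ(0), ψ(1), …, ψ(45) are: 0, 1, 18, 39, 2, 31, 12, 27, 36, 3, 6, 9, 32, 29, 26, 13, 4, 35, 8, 25, 16, 41, 24, 23, 24, 41, 16, 25, 8, 35, 4, 13, 26, 29, 32, 9, 6, 3, 36, 27, 12, 31, 2, 39, 18, 1.
The distinct values are {0, 1, 2, 3, 4, 6, 8, 9, 12, 13, 16, 18, 23, 24, 25, 26, 27, 29, 31, 32, 35, 36, 39, 41}; there are 24 of them.

24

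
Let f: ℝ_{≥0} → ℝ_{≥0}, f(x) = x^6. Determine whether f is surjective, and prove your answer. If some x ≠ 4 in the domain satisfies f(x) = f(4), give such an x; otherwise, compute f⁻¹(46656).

For any y ∈ ℝ_{≥0}, x = y^{1/6} ∈ ℝ_{≥0} gives f(x) = y, so f is surjective.
Since x ↦ x^6 is strictly increasing on ℝ_{≥0}, it is injective there, so no x ≠ 4 in the domain has f(x) = f(4). We therefore compute f⁻¹(46656) = 46656^{1/6} = 6 (indeed 6^6 = 46656).

6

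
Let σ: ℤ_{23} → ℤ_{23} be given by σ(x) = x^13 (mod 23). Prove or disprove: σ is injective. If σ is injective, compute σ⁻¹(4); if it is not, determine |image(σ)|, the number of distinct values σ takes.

2

Since 23 is prime, the nonzero elements of ℤ_{23} form a cyclic group of order 22.
As gcd(13, 22) = 1, raising to the 13th power is a bijection on this group: if a^13 ≡ b^13 then (ab^{−1})^13 = 1, and the only element of order dividing gcd(13, 22) = 1 is 1, so a = b.
With σ(0) = 0 this makes σ injective on all of ℤ_{23}, hence bijective (finite equal-size domain and codomain). In particular σ is injective.
Since σ is injective, we find the preimage of 4. The inverse of x ↦ x^13 on (ℤ_{23})^× is x ↦ x^17, because 13·17 = 221 = 10·22 + 1 ≡ 1 (mod 22) and x^{22} = 1 for x ≠ 0 (Fermat). So σ⁻¹(4) = 4^17 mod 23.
Repeated squaring mod 23: 4^1 ≡ 4, 4^2 ≡ 4² = 16, 4^4 ≡ 16² = 256 ≡ 3, 4^8 ≡ 3² = 9, 4^16 ≡ 9² = 81 ≡ 12. Since 17 = 16 + 1, 4^17 ≡ 12·4: 12·4 = 48 ≡ 2. So 4^17 ≡ 2 (mod 23).
Hence σ⁻¹(4) = 2.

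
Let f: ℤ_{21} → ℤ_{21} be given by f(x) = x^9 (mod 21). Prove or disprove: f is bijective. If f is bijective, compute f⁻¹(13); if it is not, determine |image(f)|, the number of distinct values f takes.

9

f(1) = 1^9 = 1.
f(4): Repeated squaring mod 21: 4^1 ≡ 4, 4^2 ≡ 4² = 16, 4^4 ≡ 16² = 256 ≡ 4, 4^8 ≡ 4² = 16. Since 9 = 8 + 1, 4^9 ≡ 16·4: 16·4 = 64 ≡ 1. So 4^9 ≡ 1 (mod 21).
So f(1) = f(4) = 1 while 1 ≠ 4, so f is not injective, hence not bijective.
Since f is not bijective, we determine |image(f)|. Computing x^9 mod 21 for each x (by repeated squaring, reducing mod 21 at every step), the values f(0), f(1), …, f(20) are: 0, 1, 8, 6, 1, 20, 6, 7, 8, 15, 13, 8, 6, 13, 14, 15, 1, 20, 15, 13, 20.
The distinct values are {0, 1, 6, 7, 8, 13, 14, 15, 20}; there are 9 of them.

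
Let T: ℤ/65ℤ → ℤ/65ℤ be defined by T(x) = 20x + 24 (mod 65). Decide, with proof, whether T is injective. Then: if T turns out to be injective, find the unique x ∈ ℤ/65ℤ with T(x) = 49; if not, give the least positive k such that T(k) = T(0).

13

By definition, T is injective when T(a) = T(b) forces a = b.
We have gcd(20, 65) = 5 > 1. Taking a = 0 and b = 13: T(0) = 24 and T(13) = 20·13 + 24 = 284 ≡ 24 (mod 65).
So T(0) = T(13) while 0 ≠ 13, thus T is not injective.
Since T is not injective, we find the least positive k with T(k) = T(0): this means 20k ≡ 0 (mod 65), i.e. 65 ∣ 20k. Since gcd(20, 65) = 5, dividing through by 5 this holds exactly when 13 ∣ 4k, and as gcd(4, 13) = 1, exactly when 13 ∣ k.
The smallest positive such k is 13.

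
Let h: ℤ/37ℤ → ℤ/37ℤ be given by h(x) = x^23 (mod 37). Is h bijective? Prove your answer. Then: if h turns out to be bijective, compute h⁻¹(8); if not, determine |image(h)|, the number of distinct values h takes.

14

Since 37 is prime, the nonzero elements of ℤ/37ℤ form a cyclic group of order 36.
As gcd(23, 36) = 1, raising to the 23rd power is a bijection on this group: if s^23 ≡ t^23 then (st^{−1})^23 = 1, and the only element of order dividing gcd(23, 36) = 1 is 1, so s = t.
With h(0) = 0 this makes h injective on all of ℤ/37ℤ, hence bijective (finite equal-size domain and codomain). In particular h is bijective.
Since h is bijective, we find the preimage of 8. The inverse of x ↦ x^23 on (ℤ/37ℤ)^× is x ↦ x^11, because 23·11 = 253 = 7·36 + 1 ≡ 1 (mod 36) and x^{36} = 1 for x ≠ 0 (Fermat). So h⁻¹(8) = 8^11 mod 37.
Repeated squaring mod 37: 8^1 ≡ 8, 8^2 ≡ 8² = 64 ≡ 27, 8^4 ≡ 27² = 729 ≡ 26, 8^8 ≡ 26² = 676 ≡ 10. Since 11 = 8 + 2 + 1, 8^11 ≡ 10·27·8: 10·27 = 270 ≡ 11, then 11·8 = 88 ≡ 14. So 8^11 ≡ 14 (mod 37).
Hence h⁻¹(8) = 14.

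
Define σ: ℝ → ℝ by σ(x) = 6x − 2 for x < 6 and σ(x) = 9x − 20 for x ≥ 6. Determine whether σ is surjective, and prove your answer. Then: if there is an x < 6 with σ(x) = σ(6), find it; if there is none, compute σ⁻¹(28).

5

Both pieces are strictly increasing (slopes 6 and 9), so each is injective on its own interval.
The left piece maps (−∞, 6) onto (−∞, 34); the right piece maps [6, ∞) onto [34, ∞).
These images together cover ℝ, so σ is surjective.
Because the two images are disjoint, no x < 6 has σ(x) = σ(6), so we compute σ⁻¹(28): 28 lies in (−∞, 34), so solve 6x − 2 = 28: x = (28 + 2)/6 = 5.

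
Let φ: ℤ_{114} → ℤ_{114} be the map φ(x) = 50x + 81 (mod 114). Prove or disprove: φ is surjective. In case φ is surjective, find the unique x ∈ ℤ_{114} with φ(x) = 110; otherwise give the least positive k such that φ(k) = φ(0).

Since gcd(50, 114) = 2, we have 50x ≡ 0 (mod 2) for all x, so φ(x) ≡ 1 (mod 2).
But 0 ≢ 1 (mod 2), so 0 ∈ ℤ_{114} has no preimage. So φ is not surjective.
Since φ is not surjective, we find the least positive k with φ(k) = φ(0): this means 50k ≡ 0 (mod 114), i.e. 114 ∣ 50k. Since gcd(50, 114) = 2, dividing through by 2 this holds exactly when 57 ∣ 25k, and as gcd(25, 57) = 1, exactly when 57 ∣ k.
The smallest positive such k is 57.

57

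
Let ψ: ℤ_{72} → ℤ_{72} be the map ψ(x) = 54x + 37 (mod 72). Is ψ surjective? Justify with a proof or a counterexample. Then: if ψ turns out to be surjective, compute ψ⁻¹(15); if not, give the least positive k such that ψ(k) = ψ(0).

4

By definition, surjectivity means every element of the codomain has a preimage under ψ.
Since gcd(54, 72) = 18, we have 54x ≡ 0 (mod 18) for all x, so ψ(x) ≡ 1 (mod 18).
But 0 ≢ 1 (mod 18), so 0 ∈ ℤ_{72} has no preimage. So ψ is not surjective.
Since ψ is not surjective, we find the least positive k with ψ(k) = ψ(0): this means 54k ≡ 0 (mod 72), i.e. 72 ∣ 54k. Since gcd(54, 72) = 18, dividing through by 18 this holds exactly when 4 ∣ 3k, and as gcd(3, 4) = 1, exactly when 4 ∣ k.
The smallest positive such k is 4.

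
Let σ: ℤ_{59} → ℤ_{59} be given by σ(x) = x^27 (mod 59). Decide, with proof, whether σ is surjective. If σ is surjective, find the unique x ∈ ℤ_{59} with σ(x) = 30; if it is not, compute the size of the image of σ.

23

Since 59 is prime, the nonzero elements of ℤ_{59} form a cyclic group of order 58.
As gcd(27, 58) = 1, raising to the 27th power is a bijection on this group: if u^27 ≡ v^27 then (uv^{−1})^27 = 1, and the only element of order dividing gcd(27, 58) = 1 is 1, so u = v.
With σ(0) = 0 this makes σ injective on all of ℤ_{59}, hence bijective (finite equal-size domain and codomain). In particular σ is surjective.
Since σ is surjective, we find the preimage of 30. The inverse of x ↦ x^27 on (ℤ_{59})^× is x ↦ x^43, because 27·43 = 1161 = 20·58 + 1 ≡ 1 (mod 58) and x^{58} = 1 for x ≠ 0 (Fermat). So σ⁻¹(30) = 30^43 mod 59.
Repeated squaring mod 59: 30^1 ≡ 30, 30^2 ≡ 30² = 900 ≡ 15, 30^4 ≡ 15² = 225 ≡ 48, 30^8 ≡ 48² = 2304 ≡ 3, 30^16 ≡ 3² = 9, 30^32 ≡ 9² = 81 ≡ 22. Since 43 = 32 + 8 + 2 + 1, 30^43 ≡ 22·3·15·30: 22·3 = 66 ≡ 7, then 7·15 = 105 ≡ 46, then 46·30 = 1380 ≡ 23. So 30^43 ≡ 23 (mod 59).
Hence σ⁻¹(30) = 23.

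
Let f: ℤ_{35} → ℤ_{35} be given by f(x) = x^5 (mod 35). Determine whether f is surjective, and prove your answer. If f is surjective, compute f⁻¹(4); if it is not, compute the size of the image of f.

Computing x^5 mod 35 for each x (by repeated squaring, reducing mod 35 at every step), the values f(0), f(1), …, f(34) are: 0, 1, 32, 33, 9, 10, 6, 7, 8, 4, 5, 16, 17, 13, 14, 15, 11, 12, 23, 24, 20, 21, 22, 18, 19, 30, 31, 27, 28, 29, 25, 26, 2, 3, 34.
Every element of ℤ_{35} appears exactly once in this list, so f is a bijection, and in particular surjective.
Since f is surjective, we read off the preimage of 4 from the same table: f(9) = 4, so f⁻¹(4) = 9.

9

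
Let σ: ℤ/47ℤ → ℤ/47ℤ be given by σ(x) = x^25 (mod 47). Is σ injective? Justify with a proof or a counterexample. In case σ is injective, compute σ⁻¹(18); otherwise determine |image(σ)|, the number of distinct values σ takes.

21

Since 47 is prime, the nonzero elements of ℤ/47ℤ form a cyclic group of order 46.
As gcd(25, 46) = 1, raising to the 25th power is a bijection on this group: if x_1^25 ≡ x_2^25 then (x_1x_2^{−1})^25 = 1, and the only element of order dividing gcd(25, 46) = 1 is 1, so x_1 = x_2.
With σ(0) = 0 this makes σ injective on all of ℤ/47ℤ, hence bijective (finite equal-size domain and codomain). In particular σ is injective.
Since σ is injective, we find the preimage of 18. The inverse of x ↦ x^25 on (ℤ/47ℤ)^× is x ↦ x^35, because 25·35 = 875 = 19·46 + 1 ≡ 1 (mod 46) and x^{46} = 1 for x ≠ 0 (Fermat). So σ⁻¹(18) = 18^35 mod 47.
Repeated squaring mod 47: 18^1 ≡ 18, 18^2 ≡ 18² = 324 ≡ 42, 18^4 ≡ 42² = 1764 ≡ 25, 18^8 ≡ 25² = 625 ≡ 14, 18^16 ≡ 14² = 196 ≡ 8, 18^32 ≡ 8² = 64 ≡ 17. Since 35 = 32 + 2 + 1, 18^35 ≡ 17·42·18: 17·42 = 714 ≡ 9, then 9·18 = 162 ≡ 21. So 18^35 ≡ 21 (mod 47).
Hence σ⁻¹(18) = 21.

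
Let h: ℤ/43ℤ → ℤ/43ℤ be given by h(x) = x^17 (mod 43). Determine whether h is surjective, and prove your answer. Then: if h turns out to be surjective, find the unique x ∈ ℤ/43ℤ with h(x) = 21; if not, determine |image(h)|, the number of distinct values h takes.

Since 43 is prime, the nonzero elements of ℤ/43ℤ form a cyclic group of order 42.
As gcd(17, 42) = 1, raising to the 17th power is a bijection on this group: if x_1^17 ≡ x_2^17 then (x_1x_2^{−1})^17 = 1, and the only element of order dividing gcd(17, 42) = 1 is 1, so x_1 = x_2.
With h(0) = 0 this makes h injective on all of ℤ/43ℤ, hence bijective (finite equal-size domain and codomain). In particular h is surjective.
Since h is surjective, we find the preimage of 21. The inverse of x ↦ x^17 on (ℤ/43ℤ)^× is x ↦ x^5, because 17·5 = 85 = 2·42 + 1 ≡ 1 (mod 42) and x^{42} = 1 for x ≠ 0 (Fermat). So h⁻¹(21) = 21^5 mod 43.
Repeated squaring mod 43: 21^1 ≡ 21, 21^2 ≡ 21² = 441 ≡ 11, 21^4 ≡ 11² = 121 ≡ 35. Since 5 = 4 + 1, 21^5 ≡ 35·21: 35·21 = 735 ≡ 4. So 21^5 ≡ 4 (mod 43).
Hence h⁻¹(21) = 4.

4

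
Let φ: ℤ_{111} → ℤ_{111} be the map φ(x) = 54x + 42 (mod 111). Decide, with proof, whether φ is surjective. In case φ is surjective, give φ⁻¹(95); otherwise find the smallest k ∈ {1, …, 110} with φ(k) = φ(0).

Since gcd(54, 111) = 3, we have 54x ≡ 0 (mod 3) for all x, so φ(x) ≡ 0 (mod 3).
But 1 ≢ 0 (mod 3), so 1 ∈ ℤ_{111} has no preimage. Hence φ is not surjective.
Since φ is not surjective, we find the least positive k with φ(k) = φ(0): this means 54k ≡ 0 (mod 111), i.e. 111 ∣ 54k. Since gcd(54, 111) = 3, dividing through by 3 this holds exactly when 37 ∣ 18k, and as gcd(18, 37) = 1, exactly when 37 ∣ k.
The smallest positive such k is 37.

37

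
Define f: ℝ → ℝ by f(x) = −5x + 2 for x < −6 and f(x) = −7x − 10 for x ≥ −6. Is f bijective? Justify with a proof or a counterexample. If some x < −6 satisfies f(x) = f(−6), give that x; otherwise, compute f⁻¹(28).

Both pieces are strictly decreasing (slopes −5 and −7), so each is injective on its own interval.
The left piece maps (−∞, −6) onto (32, ∞); the right piece maps [−6, ∞) onto (−∞, 32].
Since 32 = 32, the images partition ℝ: f is injective and surjective, hence bijective.
Because the two images are disjoint, no x < −6 has f(x) = f(−6), so we compute f⁻¹(28): 28 lies in (−∞, 32], so solve −7x − 10 = 28: x = (28 + 10)/(−7) = −38/7.

-38/7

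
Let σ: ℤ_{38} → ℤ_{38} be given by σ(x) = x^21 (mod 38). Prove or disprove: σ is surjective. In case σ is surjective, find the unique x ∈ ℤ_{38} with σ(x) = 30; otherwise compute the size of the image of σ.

14

σ(4): Repeated squaring mod 38: 4^1 ≡ 4, 4^2 ≡ 4² = 16, 4^4 ≡ 16² = 256 ≡ 28, 4^8 ≡ 28² = 784 ≡ 24, 4^16 ≡ 24² = 576 ≡ 6. Since 21 = 16 + 4 + 1, 4^21 ≡ 6·28·4: 6·28 = 168 ≡ 16, then 16·4 = 64 ≡ 26. So 4^21 ≡ 26 (mod 38).
σ(6): Repeated squaring mod 38: 6^1 ≡ 6, 6^2 ≡ 6² = 36, 6^4 ≡ 36² = 1296 ≡ 4, 6^8 ≡ 4² = 16, 6^16 ≡ 16² = 256 ≡ 28. Since 21 = 16 + 4 + 1, 6^21 ≡ 28·4·6: 28·4 = 112 ≡ 36, then 36·6 = 216 ≡ 26. So 6^21 ≡ 26 (mod 38).
So σ(4) = σ(6) = 26 while 4 ≠ 6, so σ is not injective.
A non-injective map from the 38-element set ℤ_{38} to itself takes at most 37 distinct values, so it cannot be surjective. Therefore σ is not surjective.
Since σ is not surjective, we determine |image(σ)|. Computing x^21 mod 38 for each x (by repeated squaring, reducing mod 38 at every step), the values σ(0), σ(1), …, σ(37) are: 0, 1, 8, 27, 26, 11, 26, 1, 18, 7, 12, 1, 18, 31, 8, 31, 30, 11, 18, 19, 20, 27, 8, 7, 30, 7, 20, 37, 26, 31, 20, 37, 12, 27, 12, 11, 30, 37.
The distinct values are {0, 1, 7, 8, 11, 12, 18, 19, 20, 26, 27, 30, 31, 37}; there are 14 of them.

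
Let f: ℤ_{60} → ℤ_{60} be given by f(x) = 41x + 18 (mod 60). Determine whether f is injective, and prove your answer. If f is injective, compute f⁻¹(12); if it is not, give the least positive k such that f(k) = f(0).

If f(x_1) = f(x_2), then 41x_1 ≡ 41x_2 (mod 60). Because gcd(41, 60) = 1, we may cancel 41 to get x_1 ≡ x_2 (mod 60).
So f is injective.
We now compute 41⁻¹ mod 60 explicitly. Euclid's algorithm: 60 = 1·41 + 19, 41 = 2·19 + 3, 19 = 6·3 + 1; back-substituting gives 1 = 41·41 − 28·60, so 41⁻¹ ≡ 41 (mod 60).
Since f is injective, we find f⁻¹(12): we need 41x ≡ 12 − 18 ≡ 54 (mod 60). Using 41⁻¹ = 41: x ≡ 41·54 = 2214 = 36·60 + 54, so x = 54.
Check: f(54) = 41·54 + 18 = 2232 = 37·60 + 12 ≡ 12 (mod 60).

54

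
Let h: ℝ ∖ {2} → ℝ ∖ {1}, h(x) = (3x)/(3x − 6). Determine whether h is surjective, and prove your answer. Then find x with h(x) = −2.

For any y ≠ 1, solving y(3x − 6) = 3x for x gives a well-defined x ≠ 2. So h is surjective.
Solving h(x) = −2: cross-multiplying gives 3x = −2(3x − 6), which rearranges to 9x = 12, so x = 4/3.

4/3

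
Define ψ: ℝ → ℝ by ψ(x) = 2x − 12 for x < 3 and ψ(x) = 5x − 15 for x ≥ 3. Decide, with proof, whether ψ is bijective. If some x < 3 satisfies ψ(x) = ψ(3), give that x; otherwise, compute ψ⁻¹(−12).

0

Both pieces are strictly increasing (slopes 2 and 5), so each is injective on its own interval.
The left piece maps (−∞, 3) onto (−∞, −6); the right piece maps [3, ∞) onto [0, ∞).
The images leave a gap (−6 has no preimage), so ψ is not surjective, hence not bijective.
Because the two images are disjoint, no x < 3 has ψ(x) = ψ(3), so we compute ψ⁻¹(−12): −12 lies in (−∞, −6), so solve 2x − 12 = −12: x = (−12 + 12)/2 = 0.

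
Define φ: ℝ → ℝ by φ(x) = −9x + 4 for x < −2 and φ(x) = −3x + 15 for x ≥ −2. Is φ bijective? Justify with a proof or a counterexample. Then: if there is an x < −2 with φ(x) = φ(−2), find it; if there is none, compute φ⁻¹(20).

-5/3

Both pieces are strictly decreasing (slopes −9 and −3), so each is injective on its own interval.
The left piece maps (−∞, −2) onto (22, ∞); the right piece maps [−2, ∞) onto (−∞, 21].
The images leave a gap (22 has no preimage), so φ is not surjective, hence not bijective.
Because the two images are disjoint, no x < −2 has φ(x) = φ(−2), so we compute φ⁻¹(20): 20 lies in (−∞, 21], so solve −3x + 15 = 20: x = (20 − 15)/(−3) = −5/3.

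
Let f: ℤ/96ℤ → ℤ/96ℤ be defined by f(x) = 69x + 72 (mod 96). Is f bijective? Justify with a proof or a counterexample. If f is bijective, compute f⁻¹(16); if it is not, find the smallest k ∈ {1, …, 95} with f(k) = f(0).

32

By definition, f is injective if f(x_1) = f(x_2) implies x_1 = x_2.
We have gcd(69, 96) = 3 > 1. Taking x_1 = 0 and x_2 = 32: f(0) = 72 and f(32) = 69·32 + 72 = 2280 ≡ 72 (mod 96).
So f(0) = f(32) while 0 ≠ 32, thus f is not injective, hence not bijective.
Since f is not bijective, we find the least positive k with f(k) = f(0): this means 69k ≡ 0 (mod 96), i.e. 96 ∣ 69k. Since gcd(69, 96) = 3, dividing through by 3 this holds exactly when 32 ∣ 23k, and as gcd(23, 32) = 1, exactly when 32 ∣ k.
The smallest positive such k is 32.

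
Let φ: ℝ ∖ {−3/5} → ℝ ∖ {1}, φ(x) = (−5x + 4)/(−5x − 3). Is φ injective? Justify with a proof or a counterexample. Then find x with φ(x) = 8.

Suppose φ(s) = φ(t). Cross-multiplying: (−5s + 4)(−5t − 3) = (−5t + 4)(−5s − 3).
Expanding both sides and cancelling the symmetric terms leaves 35·(s − t) = 0. Since 35 ≠ 0, s = t. Hence φ is injective.
Solving φ(x) = 8: cross-multiplying gives −5x + 4 = 8(−5x − 3), which rearranges to 35x = −28, so x = −4/5.

-4/5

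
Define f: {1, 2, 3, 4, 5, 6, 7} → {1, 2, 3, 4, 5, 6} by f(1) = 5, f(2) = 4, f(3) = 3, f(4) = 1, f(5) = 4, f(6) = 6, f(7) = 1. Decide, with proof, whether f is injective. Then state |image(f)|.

5

f(2) = 4 = f(5) with 2 ≠ 5, so f is not injective.
The image of f is {1, 3, 4, 5, 6}, which has 5 elements.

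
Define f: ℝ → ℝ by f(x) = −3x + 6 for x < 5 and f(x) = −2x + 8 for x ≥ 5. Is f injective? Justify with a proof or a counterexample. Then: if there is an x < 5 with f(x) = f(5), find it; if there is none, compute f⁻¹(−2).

8/3

Both pieces are strictly decreasing (slopes −3 and −2), so each is injective on its own interval.
The left piece maps (−∞, 5) onto (−9, ∞); the right piece maps [5, ∞) onto (−∞, −2].
These images overlap. In particular f(5) = −2 (right piece), and solving −3x + 6 = −2 on the left piece gives x = 8/3 < 5.
So f(8/3) = f(5) with 8/3 ≠ 5, and f is not injective. This x = 8/3 is the requested value below 5.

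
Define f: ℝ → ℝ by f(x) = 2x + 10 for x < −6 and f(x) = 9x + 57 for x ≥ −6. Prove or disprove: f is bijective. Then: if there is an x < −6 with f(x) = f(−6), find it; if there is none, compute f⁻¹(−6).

Both pieces are strictly increasing (slopes 2 and 9), so each is injective on its own interval.
The left piece maps (−∞, −6) onto (−∞, −2); the right piece maps [−6, ∞) onto [3, ∞).
The images leave a gap (−2 has no preimage), so f is not surjective, hence not bijective.
Because the two images are disjoint, no x < −6 has f(x) = f(−6), so we compute f⁻¹(−6): −6 lies in (−∞, −2), so solve 2x + 10 = −6: x = (−6 − 10)/2 = −8.

-8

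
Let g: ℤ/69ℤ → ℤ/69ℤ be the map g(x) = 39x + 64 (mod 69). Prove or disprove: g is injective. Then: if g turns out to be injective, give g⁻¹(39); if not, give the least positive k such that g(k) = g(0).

By definition, injectivity means: for all a, b in the domain, g(a) = g(b) implies a = b.
We have gcd(39, 69) = 3 > 1. Taking a = 0 and b = 23: g(0) = 64 and g(23) = 39·23 + 64 = 961 ≡ 64 (mod 69).
So g(0) = g(23) while 0 ≠ 23, so g is not injective.
Since g is not injective, we find the least positive k with g(k) = g(0): this means 39k ≡ 0 (mod 69), i.e. 69 ∣ 39k. Since gcd(39, 69) = 3, dividing through by 3 this holds exactly when 23 ∣ 13k, and as gcd(13, 23) = 1, exactly when 23 ∣ k.
The smallest positive such k is 23.

23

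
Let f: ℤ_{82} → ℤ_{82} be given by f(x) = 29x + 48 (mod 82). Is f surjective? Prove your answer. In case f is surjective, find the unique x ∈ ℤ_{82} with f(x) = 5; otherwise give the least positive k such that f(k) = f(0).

7

Recall: f is surjective if every y in the codomain equals f(x) for some x in the domain.
Since gcd(29, 82) = 1, 29 is invertible modulo 82. Euclid's algorithm: 82 = 2·29 + 24, 29 = 1·24 + 5, 24 = 4·5 + 4, 5 = 1·4 + 1; back-substituting gives 1 = 17·29 − 6·82, so 29⁻¹ ≡ 17 (mod 82).
For any y ∈ ℤ_{82}, x = 17(y − 48) mod 82 satisfies f(x) = 29·17(y − 48) + 48 ≡ y (since 29·17 ≡ 1 mod 82). So every y has a preimage.
So f is surjective.
Since f is surjective, we find f⁻¹(5): we need 29x ≡ 5 − 48 ≡ 39 (mod 82). Using 29⁻¹ = 17: x ≡ 17·39 = 663 = 8·82 + 7, so x = 7.
Check: f(7) = 29·7 + 48 = 251 = 3·82 + 5 ≡ 5 (mod 82).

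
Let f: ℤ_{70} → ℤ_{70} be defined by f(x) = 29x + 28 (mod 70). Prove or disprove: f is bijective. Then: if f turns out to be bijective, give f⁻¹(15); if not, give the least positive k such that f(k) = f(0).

Recall: injectivity means: for all u, v in the domain, f(u) = f(v) implies u = v.
Suppose f(u) = f(v) in ℤ_{70}. Then 29u + 28 ≡ 29v + 28 (mod 70), hence 29(u − v) ≡ 0 (mod 70).
Since gcd(29, 70) = 1, 29 is invertible modulo 70, so u − v ≡ 0 (mod 70), i.e. u = v.
We now compute 29⁻¹ mod 70 explicitly. Euclid's algorithm: 70 = 2·29 + 12, 29 = 2·12 + 5, 12 = 2·5 + 2, 5 = 2·2 + 1; back-substituting gives 1 = 29·29 − 12·70, so 29⁻¹ ≡ 29 (mod 70).
Then y ↦ 29(y − 28) is a two-sided inverse to f, so every y ∈ ℤ_{70} has a preimage.
So f is bijective.
Since f is bijective, we find f⁻¹(15): we need 29x ≡ 15 − 28 ≡ 57 (mod 70). Using 29⁻¹ = 29: x ≡ 29·57 = 1653 = 23·70 + 43, so x = 43.
Check: f(43) = 29·43 + 28 = 1275 = 18·70 + 15 ≡ 15 (mod 70).

43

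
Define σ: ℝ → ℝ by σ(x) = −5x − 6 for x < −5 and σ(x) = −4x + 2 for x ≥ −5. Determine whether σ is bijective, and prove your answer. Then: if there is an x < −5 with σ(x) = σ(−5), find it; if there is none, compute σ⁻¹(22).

-28/5

Both pieces are strictly decreasing (slopes −5 and −4), so each is injective on its own interval.
The left piece maps (−∞, −5) onto (19, ∞); the right piece maps [−5, ∞) onto (−∞, 22].
These images overlap. In particular σ(−5) = 22 (right piece), and solving −5x − 6 = 22 on the left piece gives x = −28/5 < −5.
So σ(−28/5) = σ(−5) with −28/5 ≠ −5, and σ is not injective, hence not bijective. This x = −28/5 is the requested value below −5.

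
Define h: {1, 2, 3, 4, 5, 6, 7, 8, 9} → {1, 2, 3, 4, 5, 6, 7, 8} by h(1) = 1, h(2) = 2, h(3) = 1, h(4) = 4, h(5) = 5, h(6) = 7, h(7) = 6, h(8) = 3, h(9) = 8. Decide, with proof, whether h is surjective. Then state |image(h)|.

Every element of the codomain has a preimage: 1 = h(1), 2 = h(2), 3 = h(8), 4 = h(4), 5 = h(5), 6 = h(7), 7 = h(6), 8 = h(9).
Hence h is surjective.
The image of h is {1, 2, 3, 4, 5, 6, 7, 8}, which has 8 elements.

8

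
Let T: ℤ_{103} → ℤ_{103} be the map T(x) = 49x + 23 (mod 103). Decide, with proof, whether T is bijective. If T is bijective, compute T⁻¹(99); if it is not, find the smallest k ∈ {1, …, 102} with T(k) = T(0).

52

Suppose T(x_1) = T(x_2) in ℤ_{103}. Then 49x_1 + 23 ≡ 49x_2 + 23 (mod 103), so 49(x_1 − x_2) ≡ 0 (mod 103).
Since gcd(49, 103) = 1, 49 is invertible modulo 103, thus x_1 − x_2 ≡ 0 (mod 103), i.e. x_1 = x_2.
We now compute 49⁻¹ mod 103 explicitly. Euclid's algorithm: 103 = 2·49 + 5, 49 = 9·5 + 4, 5 = 1·4 + 1; back-substituting gives 1 = 82·49 − 39·103, so 49⁻¹ ≡ 82 (mod 103).
Then y ↦ 82(y − 23) is a two-sided inverse to T, so every y ∈ ℤ_{103} has a preimage.
So T is bijective.
Since T is bijective, we compute T⁻¹(99): solve 49x + 23 ≡ 99 (mod 103), i.e. 49x ≡ 76 (mod 103).
Multiplying by 49⁻¹ = 82 gives x ≡ 82·76 = 6232 = 60·103 + 52 ≡ 52 (mod 103).
Check: T(52) = 49·52 + 23 = 2571 = 24·103 + 99 ≡ 99 (mod 103).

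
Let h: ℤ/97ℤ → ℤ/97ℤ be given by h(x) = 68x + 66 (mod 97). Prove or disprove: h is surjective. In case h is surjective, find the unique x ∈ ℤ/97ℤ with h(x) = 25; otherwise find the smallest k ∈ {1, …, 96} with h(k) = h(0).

75

Since gcd(68, 97) = 1, 68 is invertible modulo 97. Euclid's algorithm: 97 = 1·68 + 29, 68 = 2·29 + 10, 29 = 2·10 + 9, 10 = 1·9 + 1; back-substituting gives 1 = 10·68 − 7·97, so 68⁻¹ ≡ 10 (mod 97).
For any y ∈ ℤ/97ℤ, x = 10(y − 66) mod 97 satisfies h(x) = 68·10(y − 66) + 66 ≡ y (since 68·10 ≡ 1 mod 97). So every y has a preimage.
Hence h is surjective.
Since h is surjective, we compute h⁻¹(25): solve 68x + 66 ≡ 25 (mod 97), i.e. 68x ≡ 56 (mod 97).
Multiplying by 68⁻¹ = 10 gives x ≡ 10·56 = 560 = 5·97 + 75 ≡ 75 (mod 97).
Check: h(75) = 68·75 + 66 = 5166 = 53·97 + 25 ≡ 25 (mod 97).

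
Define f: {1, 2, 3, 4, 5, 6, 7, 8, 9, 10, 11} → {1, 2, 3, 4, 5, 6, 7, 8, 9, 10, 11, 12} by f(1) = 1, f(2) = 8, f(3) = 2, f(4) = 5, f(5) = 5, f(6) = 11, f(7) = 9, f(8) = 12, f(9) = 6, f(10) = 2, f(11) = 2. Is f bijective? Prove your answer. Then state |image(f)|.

f(4) = 5 = f(5) with 4 ≠ 5, so f is not injective, hence not bijective.
The image of f is {1, 2, 5, 6, 8, 9, 11, 12}, which has 8 elements.

8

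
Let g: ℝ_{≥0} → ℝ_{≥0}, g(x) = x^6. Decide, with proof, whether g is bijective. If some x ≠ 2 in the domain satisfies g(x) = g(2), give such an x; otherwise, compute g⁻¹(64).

On ℝ_{≥0}, x ↦ x^6 is strictly increasing (injective) and for any y ∈ ℝ_{≥0} the 6th root y^{1/6} lies in ℝ_{≥0} (surjective). So g is bijective.
Since x ↦ x^6 is strictly increasing on ℝ_{≥0}, it is injective there, so no x ≠ 2 in the domain has g(x) = g(2). We therefore compute g⁻¹(64) = 64^{1/6} = 2 (indeed 2^6 = 64).

2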